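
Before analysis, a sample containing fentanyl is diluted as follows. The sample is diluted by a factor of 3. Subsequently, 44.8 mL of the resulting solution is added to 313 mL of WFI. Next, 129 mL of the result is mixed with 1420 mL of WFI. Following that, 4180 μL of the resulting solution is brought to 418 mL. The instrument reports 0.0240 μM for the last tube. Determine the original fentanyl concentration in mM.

Overall dilution factor = 3 × 7.987 × 12.01 × 100 = 2.88 × 10⁴.
Original = 0.0240 μM × 2.88 × 10⁴ = 690 μM = 0.690 mM.

0.690 mM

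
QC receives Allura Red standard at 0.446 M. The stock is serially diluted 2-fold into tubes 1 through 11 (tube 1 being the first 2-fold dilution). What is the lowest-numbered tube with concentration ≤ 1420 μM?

Tube n has concentration 0.446 M / 2ⁿ.
Need 2ⁿ ≥ 0.446 M / 1420 μM = 314, so n ≥ 8.30.
First such tube: n = 9.

tube 9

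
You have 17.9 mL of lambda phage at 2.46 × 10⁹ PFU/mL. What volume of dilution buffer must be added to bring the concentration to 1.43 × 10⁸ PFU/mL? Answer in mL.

290 mL

V₂ = C₁V₁/C₂ = 2.46 × 10⁹ × 17.9 / 1.43 × 10⁸ = 308 mL.
Diluent to add = V₂ − V₁ = 308 − 17.9 = 290 mL.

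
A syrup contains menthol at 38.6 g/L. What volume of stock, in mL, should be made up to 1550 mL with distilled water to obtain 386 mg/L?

15.5 mL

386 mg/L = 0.386 g/L.
V₁ = C₂V₂/C₁ = 0.386 × 1550 / 38.6 = 15.5 mL.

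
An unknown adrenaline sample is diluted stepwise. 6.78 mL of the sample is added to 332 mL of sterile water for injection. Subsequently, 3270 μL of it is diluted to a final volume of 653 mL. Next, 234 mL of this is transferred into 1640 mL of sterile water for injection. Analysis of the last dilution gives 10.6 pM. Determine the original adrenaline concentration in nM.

Overall dilution factor = 49.97 × 199.7 × 8.009 = 7.99 × 10⁴.
Original = 10.6 pM × 7.99 × 10⁴ = 8.47 × 10⁵ pM = 847 nM.

847 nM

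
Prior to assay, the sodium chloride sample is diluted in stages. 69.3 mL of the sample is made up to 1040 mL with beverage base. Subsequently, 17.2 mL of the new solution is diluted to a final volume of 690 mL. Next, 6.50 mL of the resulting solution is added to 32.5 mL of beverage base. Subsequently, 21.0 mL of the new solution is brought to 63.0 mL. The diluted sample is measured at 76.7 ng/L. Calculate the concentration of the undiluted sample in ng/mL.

Overall dilution factor = 15.01 × 40.12 × 6 × 3 = 1.08 × 10⁴.
Original = 76.7 ng/L × 1.08 × 10⁴ = 8.31 × 10⁵ ng/L = 831 ng/mL.

831 ng/mL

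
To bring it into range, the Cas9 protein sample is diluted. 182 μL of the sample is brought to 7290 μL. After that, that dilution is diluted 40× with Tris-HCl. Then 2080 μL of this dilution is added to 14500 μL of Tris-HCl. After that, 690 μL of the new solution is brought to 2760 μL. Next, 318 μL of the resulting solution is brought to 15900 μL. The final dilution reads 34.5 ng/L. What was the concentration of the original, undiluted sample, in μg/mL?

Overall dilution factor = 40.05 × 40 × 7.971 × 4 × 50 = 2.55 × 10⁶.
Original = 34.5 ng/L × 2.55 × 10⁶ = 8.81 × 10⁷ ng/L = 88.1 μg/mL.

88.1 μg/mL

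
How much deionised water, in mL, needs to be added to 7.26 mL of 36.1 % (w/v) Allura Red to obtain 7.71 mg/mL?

333 mL

7.71 mg/mL = 0.771 % (w/v).
V₂ = C₁V₁/C₂ = 36.1 × 7.26 / 0.771 = 340 mL.
Diluent to add = V₂ − V₁ = 340 − 7.26 = 333 mL.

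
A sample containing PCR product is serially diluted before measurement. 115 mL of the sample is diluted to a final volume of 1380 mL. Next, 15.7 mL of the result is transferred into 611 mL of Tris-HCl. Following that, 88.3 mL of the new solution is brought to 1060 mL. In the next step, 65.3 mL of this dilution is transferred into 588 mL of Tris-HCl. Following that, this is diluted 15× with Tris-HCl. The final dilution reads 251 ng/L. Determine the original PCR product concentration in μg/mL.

217 μg/mL

Overall dilution factor = 12 × 39.92 × 12.00 × 10.00 × 15 = 8.63 × 10⁵.
Original = 251 ng/L × 8.63 × 10⁵ = 2.17 × 10⁸ ng/L = 217 μg/mL.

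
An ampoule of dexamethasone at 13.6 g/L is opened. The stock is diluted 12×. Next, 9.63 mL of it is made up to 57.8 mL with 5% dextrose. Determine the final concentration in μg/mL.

Overall dilution factor = 12 × 6.002 = 72.0.
13.6 g/L / 72.0 = 0.189 g/L = 189 μg/mL.

189 μg/mL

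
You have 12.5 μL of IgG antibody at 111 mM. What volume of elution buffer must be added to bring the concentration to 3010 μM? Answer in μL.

448 μL

3010 μM = 3.01 mM.
V₂ = C₁V₁/C₂ = 111 × 12.5 / 3.01 = 461 μL.
Diluent to add = V₂ − V₁ = 461 − 12.5 = 448 μL.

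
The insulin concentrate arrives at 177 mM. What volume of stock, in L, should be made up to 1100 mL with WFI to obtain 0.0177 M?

0.110 L

0.0177 M = 17.7 mM.
V₁ = C₂V₂/C₁ = 17.7 × 1100 / 177 = 110 mL = 0.110 L.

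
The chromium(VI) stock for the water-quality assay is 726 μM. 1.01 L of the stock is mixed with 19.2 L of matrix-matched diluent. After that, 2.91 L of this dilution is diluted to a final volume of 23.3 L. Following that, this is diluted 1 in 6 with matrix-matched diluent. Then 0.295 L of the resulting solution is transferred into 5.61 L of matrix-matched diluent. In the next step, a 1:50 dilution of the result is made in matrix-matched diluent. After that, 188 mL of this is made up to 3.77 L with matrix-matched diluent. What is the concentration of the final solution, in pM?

37.6 pM

Overall dilution factor = 20.01 × 8.007 × 6 × 20.02 × 50 × 20.05 = 1.93 × 10⁷.
726 μM / 1.93 × 10⁷ = 3.76 × 10⁻⁵ μM = 37.6 pM.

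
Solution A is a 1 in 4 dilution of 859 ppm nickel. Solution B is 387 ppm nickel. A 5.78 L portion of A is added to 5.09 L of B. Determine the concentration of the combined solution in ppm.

295 ppm

C_A = 859 ppm / 4 = 215 ppm.
C_mix = (C_A·V_A + C_B·V_B)/(V_A + V_B) = (215×5.78 + 387×5.09) / 10.87 = 295 ppm.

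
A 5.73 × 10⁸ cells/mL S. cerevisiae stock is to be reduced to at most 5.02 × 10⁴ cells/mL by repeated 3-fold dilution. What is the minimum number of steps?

Need 3ⁿ ≥ 1.14 × 10⁴, so n ≥ log(1.14 × 10⁴)/log(3) = 8.50.
Minimum whole steps: n = 9.

9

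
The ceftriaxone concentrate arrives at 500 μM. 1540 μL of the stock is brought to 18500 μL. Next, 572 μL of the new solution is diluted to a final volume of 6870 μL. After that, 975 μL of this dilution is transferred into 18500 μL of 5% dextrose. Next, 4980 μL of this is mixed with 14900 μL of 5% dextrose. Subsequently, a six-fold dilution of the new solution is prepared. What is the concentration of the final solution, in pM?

Overall dilution factor = 12.01 × 12.01 × 19.97 × 3.992 × 6 = 6.90 × 10⁴.
500 μM / 6.90 × 10⁴ = 7.24 × 10⁻³ μM = 7240 pM.

7240 pM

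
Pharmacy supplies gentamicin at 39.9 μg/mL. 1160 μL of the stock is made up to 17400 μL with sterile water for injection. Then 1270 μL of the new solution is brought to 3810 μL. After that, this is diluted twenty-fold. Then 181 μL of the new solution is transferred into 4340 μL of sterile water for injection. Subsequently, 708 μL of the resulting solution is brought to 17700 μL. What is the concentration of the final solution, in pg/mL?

Overall dilution factor = 15 × 3 × 20 × 24.98 × 25 = 5.62 × 10⁵.
39.9 μg/mL / 5.62 × 10⁵ = 7.10 × 10⁻⁵ μg/mL = 71.0 pg/mL.

71.0 pg/mL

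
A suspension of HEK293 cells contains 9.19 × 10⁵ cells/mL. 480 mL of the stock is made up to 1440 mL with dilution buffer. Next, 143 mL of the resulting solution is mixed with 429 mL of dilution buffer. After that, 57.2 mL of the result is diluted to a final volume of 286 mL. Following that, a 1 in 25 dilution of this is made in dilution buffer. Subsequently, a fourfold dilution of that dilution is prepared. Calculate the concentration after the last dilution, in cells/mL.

153 cells/mL

Overall dilution factor = 3 × 4 × 5 × 25 × 4 = 6000.
9.19 × 10⁵ cells/mL / 6000 = 153 cells/mL.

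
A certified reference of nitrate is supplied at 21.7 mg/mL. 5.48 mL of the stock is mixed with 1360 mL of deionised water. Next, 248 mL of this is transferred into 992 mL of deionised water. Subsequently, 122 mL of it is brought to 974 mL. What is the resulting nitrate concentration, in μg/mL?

Overall dilution factor = 249.2 × 5 × 7.984 = 9947.
21.7 mg/mL / 9947 = 2.18 × 10⁻³ mg/mL = 2.18 μg/mL.

2.18 μg/mL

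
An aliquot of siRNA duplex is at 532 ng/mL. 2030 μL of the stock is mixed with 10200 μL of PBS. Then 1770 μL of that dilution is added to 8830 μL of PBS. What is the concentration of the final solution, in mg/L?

0.0147 mg/L

Overall dilution factor = 6.025 × 5.989 = 36.1.
532 ng/mL / 36.1 = 14.7 ng/mL = 0.0147 mg/L.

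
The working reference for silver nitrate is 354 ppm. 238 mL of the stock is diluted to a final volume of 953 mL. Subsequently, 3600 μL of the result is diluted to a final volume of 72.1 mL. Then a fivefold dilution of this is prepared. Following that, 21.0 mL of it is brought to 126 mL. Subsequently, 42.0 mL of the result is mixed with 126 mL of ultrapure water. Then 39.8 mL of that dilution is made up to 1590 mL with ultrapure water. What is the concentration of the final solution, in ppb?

0.921 ppb

Overall dilution factor = 4.004 × 20.03 × 5 × 6 × 4 × 39.95 = 3.84 × 10⁵.
354 ppm / 3.84 × 10⁵ = 9.21 × 10⁻⁴ ppm = 0.921 ppb.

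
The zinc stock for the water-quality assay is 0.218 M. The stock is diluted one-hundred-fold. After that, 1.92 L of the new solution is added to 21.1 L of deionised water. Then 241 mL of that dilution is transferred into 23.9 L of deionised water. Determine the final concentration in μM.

1.82 μM

Overall dilution factor = 100 × 11.99 × 100.2 = 1.20 × 10⁵.
0.218 M / 1.20 × 10⁵ = 1.82 × 10⁻⁶ M = 1.82 μM.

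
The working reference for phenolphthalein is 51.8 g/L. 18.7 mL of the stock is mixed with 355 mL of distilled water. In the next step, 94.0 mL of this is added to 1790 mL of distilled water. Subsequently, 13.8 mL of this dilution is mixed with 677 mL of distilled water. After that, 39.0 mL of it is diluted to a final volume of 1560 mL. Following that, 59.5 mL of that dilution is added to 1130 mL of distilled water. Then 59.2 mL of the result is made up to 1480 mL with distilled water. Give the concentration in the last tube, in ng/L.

129 ng/L

Overall dilution factor = 19.98 × 20.04 × 50.06 × 40 × 19.99 × 25 = 4.01 × 10⁸.
51.8 g/L / 4.01 × 10⁸ = 1.29 × 10⁻⁷ g/L = 129 ng/L.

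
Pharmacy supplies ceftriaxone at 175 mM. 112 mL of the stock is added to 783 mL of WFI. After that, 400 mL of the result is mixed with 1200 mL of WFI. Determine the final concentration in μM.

Overall dilution factor = 7.991 × 4 = 32.0.
175 mM / 32.0 = 5.47 mM = 5470 μM.

5470 μM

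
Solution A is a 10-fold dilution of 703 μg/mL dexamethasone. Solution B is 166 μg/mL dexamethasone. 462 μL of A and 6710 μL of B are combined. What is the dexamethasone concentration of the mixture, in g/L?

C_A = 703 μg/mL / 10 = 70.3 μg/mL.
C_mix = (C_A·V_A + C_B·V_B)/(V_A + V_B) = (70.3×462 + 166×6710) / 7172 = 160 μg/mL = 0.160 g/L.

0.160 g/L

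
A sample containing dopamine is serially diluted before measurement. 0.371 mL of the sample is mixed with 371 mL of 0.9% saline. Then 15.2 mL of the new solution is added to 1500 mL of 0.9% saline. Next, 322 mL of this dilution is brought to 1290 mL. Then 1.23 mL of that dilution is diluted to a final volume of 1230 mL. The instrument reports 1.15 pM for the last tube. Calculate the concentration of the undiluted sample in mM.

0.460 mM

Overall dilution factor = 1001 × 99.68 × 4.006 × 1000 = 4.00 × 10⁸.
Original = 1.15 pM × 4.00 × 10⁸ = 4.60 × 10⁸ pM = 0.460 mM.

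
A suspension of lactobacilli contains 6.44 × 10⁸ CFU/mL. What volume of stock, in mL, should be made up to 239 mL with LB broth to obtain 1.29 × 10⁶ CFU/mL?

0.479 mL

V₁ = C₂V₂/C₁ = 1.29 × 10⁶ × 239 / 6.44 × 10⁸ = 0.479 mL.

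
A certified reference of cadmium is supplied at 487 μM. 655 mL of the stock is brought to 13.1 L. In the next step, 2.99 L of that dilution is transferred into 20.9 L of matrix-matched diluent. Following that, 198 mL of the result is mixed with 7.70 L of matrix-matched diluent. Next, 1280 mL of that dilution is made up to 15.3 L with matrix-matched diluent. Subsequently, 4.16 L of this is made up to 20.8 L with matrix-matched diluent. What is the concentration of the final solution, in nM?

Overall dilution factor = 20 × 7.990 × 39.89 × 11.95 × 5 = 3.81 × 10⁵.
487 μM / 3.81 × 10⁵ = 1.28 × 10⁻³ μM = 1.28 nM.

1.28 nM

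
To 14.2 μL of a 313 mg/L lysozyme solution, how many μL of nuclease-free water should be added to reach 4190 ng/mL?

4190 ng/mL = 4.19 mg/L.
V₂ = C₁V₁/C₂ = 313 × 14.2 / 4.19 = 1061 μL.
Diluent to add = V₂ − V₁ = 1061 − 14.2 = 1050 μL.

1050 μL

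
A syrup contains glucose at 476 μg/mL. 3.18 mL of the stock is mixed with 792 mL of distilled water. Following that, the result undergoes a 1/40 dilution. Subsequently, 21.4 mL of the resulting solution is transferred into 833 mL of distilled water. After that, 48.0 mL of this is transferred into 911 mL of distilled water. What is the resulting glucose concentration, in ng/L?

Overall dilution factor = 250.1 × 40 × 39.93 × 19.98 = 7.98 × 10⁶.
476 μg/mL / 7.98 × 10⁶ = 5.97 × 10⁻⁵ μg/mL = 59.7 ng/L.

59.7 ng/L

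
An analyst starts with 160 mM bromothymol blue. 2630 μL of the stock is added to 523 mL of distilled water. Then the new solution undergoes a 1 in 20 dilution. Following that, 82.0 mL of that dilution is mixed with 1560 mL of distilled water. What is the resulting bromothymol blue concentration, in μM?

2.00 μM

Overall dilution factor = 199.9 × 20 × 20.02 = 8.00 × 10⁴.
160 mM / 8.00 × 10⁴ = 2.00 × 10⁻³ mM = 2.00 μM.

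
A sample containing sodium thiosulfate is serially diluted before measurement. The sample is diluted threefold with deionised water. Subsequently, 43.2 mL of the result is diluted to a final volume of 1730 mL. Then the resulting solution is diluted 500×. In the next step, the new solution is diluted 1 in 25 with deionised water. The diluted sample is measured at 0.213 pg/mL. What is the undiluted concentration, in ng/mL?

320 ng/mL

Overall dilution factor = 3 × 40.05 × 500 × 25 = 1.50 × 10⁶.
Original = 0.213 pg/mL × 1.50 × 10⁶ = 3.20 × 10⁵ pg/mL = 320 ng/mL.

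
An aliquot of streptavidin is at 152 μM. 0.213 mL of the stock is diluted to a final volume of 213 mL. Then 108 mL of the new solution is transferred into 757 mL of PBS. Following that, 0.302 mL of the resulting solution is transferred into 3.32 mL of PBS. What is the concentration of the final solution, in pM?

1580 pM

Overall dilution factor = 1000 × 8.009 × 11.99 = 9.61 × 10⁴.
152 μM / 9.61 × 10⁴ = 1.58 × 10⁻³ μM = 1580 pM.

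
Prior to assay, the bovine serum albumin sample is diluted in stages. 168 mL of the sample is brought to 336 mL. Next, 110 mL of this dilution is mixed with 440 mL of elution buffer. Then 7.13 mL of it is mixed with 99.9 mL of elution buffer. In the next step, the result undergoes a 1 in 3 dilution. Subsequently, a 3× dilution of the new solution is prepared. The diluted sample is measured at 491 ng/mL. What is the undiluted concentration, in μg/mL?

663 μg/mL

Overall dilution factor = 2 × 5 × 15.01 × 3 × 3 = 1351.
Original = 491 ng/mL × 1351 = 6.63 × 10⁵ ng/mL = 663 μg/mL.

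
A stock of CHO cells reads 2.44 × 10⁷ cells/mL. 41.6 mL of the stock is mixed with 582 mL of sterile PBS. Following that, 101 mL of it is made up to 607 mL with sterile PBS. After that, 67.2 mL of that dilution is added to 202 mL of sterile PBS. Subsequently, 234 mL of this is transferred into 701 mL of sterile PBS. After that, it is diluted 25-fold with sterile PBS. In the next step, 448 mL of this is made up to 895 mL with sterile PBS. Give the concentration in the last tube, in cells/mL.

339 cells/mL

Overall dilution factor = 14.99 × 6.010 × 4.006 × 3.996 × 25 × 1.998 = 7.20 × 10⁴.
2.44 × 10⁷ cells/mL / 7.20 × 10⁴ = 339 cells/mL.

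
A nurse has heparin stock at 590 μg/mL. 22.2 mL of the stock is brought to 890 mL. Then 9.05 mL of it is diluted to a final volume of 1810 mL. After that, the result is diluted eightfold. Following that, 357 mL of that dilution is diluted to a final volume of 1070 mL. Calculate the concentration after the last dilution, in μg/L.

3.07 μg/L

Overall dilution factor = 40.09 × 200 × 8 × 2.997 = 1.92 × 10⁵.
590 μg/mL / 1.92 × 10⁵ = 3.07 × 10⁻³ μg/mL = 3.07 μg/L.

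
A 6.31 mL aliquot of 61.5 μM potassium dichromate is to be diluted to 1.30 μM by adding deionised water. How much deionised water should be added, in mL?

292 mL

V₂ = C₁V₁/C₂ = 61.5 × 6.31 / 1.30 = 299 mL.
Diluent to add = V₂ − V₁ = 299 − 6.31 = 292 mL.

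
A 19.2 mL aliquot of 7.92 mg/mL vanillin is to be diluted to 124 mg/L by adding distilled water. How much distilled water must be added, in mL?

1210 mL

124 mg/L = 0.124 mg/mL.
V₂ = C₁V₁/C₂ = 7.92 × 19.2 / 0.124 = 1226 mL.
Diluent to add = V₂ − V₁ = 1226 − 19.2 = 1210 mL.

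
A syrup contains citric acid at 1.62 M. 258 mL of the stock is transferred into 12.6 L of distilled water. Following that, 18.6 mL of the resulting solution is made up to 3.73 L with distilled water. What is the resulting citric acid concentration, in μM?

Overall dilution factor = 49.84 × 200.5 = 9994.
1.62 M / 9994 = 1.62 × 10⁻⁴ M = 162 μM.

162 μM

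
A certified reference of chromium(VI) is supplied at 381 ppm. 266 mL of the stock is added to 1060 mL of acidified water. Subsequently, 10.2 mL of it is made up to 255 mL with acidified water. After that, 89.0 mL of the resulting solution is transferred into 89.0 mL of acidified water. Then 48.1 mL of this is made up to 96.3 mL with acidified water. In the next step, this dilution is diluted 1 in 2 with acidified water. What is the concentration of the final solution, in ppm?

0.382 ppm

Overall dilution factor = 4.985 × 25 × 2 × 2.002 × 2 = 998.
381 ppm / 998 = 0.382 ppm.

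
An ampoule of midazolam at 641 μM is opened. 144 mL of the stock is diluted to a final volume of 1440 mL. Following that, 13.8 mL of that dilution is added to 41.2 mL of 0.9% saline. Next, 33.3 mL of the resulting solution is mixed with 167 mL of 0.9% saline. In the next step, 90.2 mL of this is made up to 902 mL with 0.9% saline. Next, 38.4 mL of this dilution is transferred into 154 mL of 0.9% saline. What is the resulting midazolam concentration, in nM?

53.4 nM

Overall dilution factor = 10 × 3.986 × 6.015 × 10 × 5.010 = 1.20 × 10⁴.
641 μM / 1.20 × 10⁴ = 0.0534 μM = 53.4 nM.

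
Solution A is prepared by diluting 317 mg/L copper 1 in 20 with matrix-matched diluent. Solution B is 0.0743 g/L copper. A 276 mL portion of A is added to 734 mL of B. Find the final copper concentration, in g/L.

0.0583 g/L

C_A = 317 mg/L / 20 = 15.8 mg/L.
C_B = 0.0743 g/L = 74.3 mg/L.
C_mix = (C_A·V_A + C_B·V_B)/(V_A + V_B) = (15.8×276 + 74.3×734) / 1010 = 58.3 mg/L = 0.0583 g/L.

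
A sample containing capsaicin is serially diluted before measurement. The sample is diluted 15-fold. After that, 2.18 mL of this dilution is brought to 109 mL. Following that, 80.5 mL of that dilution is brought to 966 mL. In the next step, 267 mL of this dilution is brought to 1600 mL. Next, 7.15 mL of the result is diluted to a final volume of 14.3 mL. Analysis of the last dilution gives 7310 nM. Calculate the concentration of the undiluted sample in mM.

788 mM

Overall dilution factor = 15 × 50 × 12 × 5.993 × 2 = 1.08 × 10⁵.
Original = 7310 nM × 1.08 × 10⁵ = 7.88 × 10⁸ nM = 788 mM.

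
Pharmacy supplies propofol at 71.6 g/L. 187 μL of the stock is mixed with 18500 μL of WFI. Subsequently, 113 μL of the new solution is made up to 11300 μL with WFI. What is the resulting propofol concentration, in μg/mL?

Overall dilution factor = 99.93 × 100 = 9993.
71.6 g/L / 9993 = 7.16 × 10⁻³ g/L = 7.16 μg/mL.

7.16 μg/mL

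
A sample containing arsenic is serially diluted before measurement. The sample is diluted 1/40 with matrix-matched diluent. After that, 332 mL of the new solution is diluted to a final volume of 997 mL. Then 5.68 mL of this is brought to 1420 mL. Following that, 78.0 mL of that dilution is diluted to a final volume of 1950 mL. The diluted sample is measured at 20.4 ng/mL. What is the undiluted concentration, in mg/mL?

Overall dilution factor = 40 × 3.003 × 250 × 25 = 7.51 × 10⁵.
Original = 20.4 ng/mL × 7.51 × 10⁵ = 1.53 × 10⁷ ng/mL = 15.3 mg/mL.

15.3 mg/mL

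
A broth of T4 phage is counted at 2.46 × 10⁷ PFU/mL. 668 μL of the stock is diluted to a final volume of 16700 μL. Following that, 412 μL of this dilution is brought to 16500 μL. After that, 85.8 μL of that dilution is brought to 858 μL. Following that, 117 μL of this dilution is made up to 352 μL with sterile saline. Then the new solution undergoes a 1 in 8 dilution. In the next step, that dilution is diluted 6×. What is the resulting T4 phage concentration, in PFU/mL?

17.0 PFU/mL

Overall dilution factor = 25 × 40.05 × 10 × 3.009 × 8 × 6 = 1.45 × 10⁶.
2.46 × 10⁷ PFU/mL / 1.45 × 10⁶ = 17.0 PFU/mL.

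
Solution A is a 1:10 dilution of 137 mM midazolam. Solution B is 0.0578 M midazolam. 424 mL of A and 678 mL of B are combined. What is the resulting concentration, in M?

0.0408 M

C_A = 137 mM / 10 = 13.7 mM.
C_B = 0.0578 M = 57.8 mM.
C_mix = (C_A·V_A + C_B·V_B)/(V_A + V_B) = (13.7×424 + 57.8×678) / 1102 = 40.8 mM = 0.0408 M.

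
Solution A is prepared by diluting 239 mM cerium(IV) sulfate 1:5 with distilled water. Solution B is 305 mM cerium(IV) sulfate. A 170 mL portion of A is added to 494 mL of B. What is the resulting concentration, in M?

C_A = 239 mM / 5 = 47.8 mM.
C_mix = (C_A·V_A + C_B·V_B)/(V_A + V_B) = (47.8×170 + 305×494) / 664.0 = 239 mM = 0.239 M.

0.239 M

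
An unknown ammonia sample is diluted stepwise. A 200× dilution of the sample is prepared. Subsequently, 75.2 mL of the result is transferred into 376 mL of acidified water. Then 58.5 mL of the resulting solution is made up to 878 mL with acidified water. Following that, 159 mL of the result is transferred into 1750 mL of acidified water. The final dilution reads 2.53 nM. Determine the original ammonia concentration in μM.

Overall dilution factor = 200 × 6 × 15.01 × 12.01 = 2.16 × 10⁵.
Original = 2.53 nM × 2.16 × 10⁵ = 5.47 × 10⁵ nM = 547 μM.

547 μM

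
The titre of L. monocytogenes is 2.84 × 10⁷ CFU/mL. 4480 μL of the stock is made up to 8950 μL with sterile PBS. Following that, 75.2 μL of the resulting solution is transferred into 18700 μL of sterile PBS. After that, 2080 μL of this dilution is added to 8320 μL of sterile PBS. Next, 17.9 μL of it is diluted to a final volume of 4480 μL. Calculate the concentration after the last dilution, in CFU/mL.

Overall dilution factor = 1.998 × 249.7 × 5 × 250.3 = 6.24 × 10⁵.
2.84 × 10⁷ CFU/mL / 6.24 × 10⁵ = 45.5 CFU/mL.

45.5 CFU/mL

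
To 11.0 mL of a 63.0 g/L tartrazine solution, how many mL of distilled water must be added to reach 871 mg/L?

785 mL

871 mg/L = 0.871 g/L.
V₂ = C₁V₁/C₂ = 63.0 × 11.0 / 0.871 = 796 mL.
Diluent to add = V₂ − V₁ = 796 − 11.0 = 785 mL.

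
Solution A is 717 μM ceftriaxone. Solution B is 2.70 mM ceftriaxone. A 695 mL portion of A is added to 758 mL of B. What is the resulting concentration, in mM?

1.75 mM

C_B = 2.70 mM = 2700 μM.
C_mix = (C_A·V_A + C_B·V_B)/(V_A + V_B) = (717×695 + 2700×758) / 1453 = 1751 μM = 1.75 mM.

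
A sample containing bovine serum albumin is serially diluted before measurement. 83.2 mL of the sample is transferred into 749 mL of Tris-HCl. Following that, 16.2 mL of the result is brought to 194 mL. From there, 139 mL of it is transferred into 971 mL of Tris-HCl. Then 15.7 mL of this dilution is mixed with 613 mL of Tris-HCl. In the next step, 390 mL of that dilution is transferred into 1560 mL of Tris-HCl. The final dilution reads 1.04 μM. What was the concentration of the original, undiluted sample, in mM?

Overall dilution factor = 10.00 × 11.98 × 7.986 × 40.04 × 5 = 1.92 × 10⁵.
Original = 1.04 μM × 1.92 × 10⁵ = 1.99 × 10⁵ μM = 199 mM.

199 mM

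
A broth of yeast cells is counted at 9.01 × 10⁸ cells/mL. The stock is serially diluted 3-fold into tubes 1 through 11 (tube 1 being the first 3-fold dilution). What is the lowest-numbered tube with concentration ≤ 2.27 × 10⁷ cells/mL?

tube 4

Tube n has concentration 9.01 × 10⁸ cells/mL / 3ⁿ.
Need 3ⁿ ≥ 9.01 × 10⁸ cells/mL / 2.27 × 10⁷ cells/mL = 39.7, so n ≥ 3.35.
First such tube: n = 4.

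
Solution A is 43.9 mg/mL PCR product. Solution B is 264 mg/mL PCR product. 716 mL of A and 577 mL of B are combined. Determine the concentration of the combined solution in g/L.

142 g/L

C_mix = (C_A·V_A + C_B·V_B)/(V_A + V_B) = (43.9×716 + 264×577) / 1293 = 142 mg/mL = 142 g/L.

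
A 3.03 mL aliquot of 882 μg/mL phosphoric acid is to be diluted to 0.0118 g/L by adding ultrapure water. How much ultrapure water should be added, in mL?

223 mL

0.0118 g/L = 11.8 μg/mL.
V₂ = C₁V₁/C₂ = 882 × 3.03 / 11.8 = 226 mL.
Diluent to add = V₂ − V₁ = 226 − 3.03 = 223 mL.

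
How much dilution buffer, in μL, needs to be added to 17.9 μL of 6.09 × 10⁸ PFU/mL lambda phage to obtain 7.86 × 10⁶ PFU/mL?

1370 μL

V₂ = C₁V₁/C₂ = 6.09 × 10⁸ × 17.9 / 7.86 × 10⁶ = 1387 μL.
Diluent to add = V₂ − V₁ = 1387 − 17.9 = 1370 μL.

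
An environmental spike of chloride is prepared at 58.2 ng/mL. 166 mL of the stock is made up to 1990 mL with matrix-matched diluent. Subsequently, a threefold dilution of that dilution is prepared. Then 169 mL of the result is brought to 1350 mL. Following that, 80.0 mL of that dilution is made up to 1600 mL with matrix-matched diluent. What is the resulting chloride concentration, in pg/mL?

10.1 pg/mL

Overall dilution factor = 11.99 × 3 × 7.988 × 20 = 5746.
58.2 ng/mL / 5746 = 0.0101 ng/mL = 10.1 pg/mL.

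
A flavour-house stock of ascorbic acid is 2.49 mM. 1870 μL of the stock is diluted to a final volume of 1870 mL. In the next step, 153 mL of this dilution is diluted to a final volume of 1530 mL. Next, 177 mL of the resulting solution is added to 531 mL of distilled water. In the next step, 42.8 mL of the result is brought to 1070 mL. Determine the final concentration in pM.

Overall dilution factor = 1000 × 10 × 4 × 25 = 1.00 × 10⁶.
2.49 mM / 1.00 × 10⁶ = 2.49 × 10⁻⁶ mM = 2490 pM.

2490 pM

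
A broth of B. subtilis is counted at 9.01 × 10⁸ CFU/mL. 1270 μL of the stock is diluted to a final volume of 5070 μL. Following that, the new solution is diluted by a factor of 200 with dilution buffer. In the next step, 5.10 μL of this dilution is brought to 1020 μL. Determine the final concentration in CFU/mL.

5640 CFU/mL

Overall dilution factor = 3.992 × 200 × 200 = 1.60 × 10⁵.
9.01 × 10⁸ CFU/mL / 1.60 × 10⁵ = 5640 CFU/mL.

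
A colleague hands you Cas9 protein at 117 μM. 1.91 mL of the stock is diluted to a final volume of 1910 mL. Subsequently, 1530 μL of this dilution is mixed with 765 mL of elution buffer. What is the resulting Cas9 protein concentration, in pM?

234 pM

Overall dilution factor = 1000 × 501 = 5.01 × 10⁵.
117 μM / 5.01 × 10⁵ = 2.34 × 10⁻⁴ μM = 234 pM.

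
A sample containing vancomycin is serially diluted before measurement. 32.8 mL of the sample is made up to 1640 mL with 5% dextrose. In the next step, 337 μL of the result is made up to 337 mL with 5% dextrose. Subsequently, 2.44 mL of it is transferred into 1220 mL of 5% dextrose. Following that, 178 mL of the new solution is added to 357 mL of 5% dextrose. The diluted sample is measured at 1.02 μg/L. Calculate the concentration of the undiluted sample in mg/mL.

76.8 mg/mL

Overall dilution factor = 50 × 1000 × 501 × 3.006 = 7.53 × 10⁷.
Original = 1.02 μg/L × 7.53 × 10⁷ = 7.68 × 10⁷ μg/L = 76.8 mg/mL.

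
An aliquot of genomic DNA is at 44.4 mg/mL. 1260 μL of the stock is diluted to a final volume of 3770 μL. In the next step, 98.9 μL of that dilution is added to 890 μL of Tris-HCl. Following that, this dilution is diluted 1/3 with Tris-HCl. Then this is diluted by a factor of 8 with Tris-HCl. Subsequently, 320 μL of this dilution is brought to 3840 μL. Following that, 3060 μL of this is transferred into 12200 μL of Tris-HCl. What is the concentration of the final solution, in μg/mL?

Overall dilution factor = 2.992 × 9.999 × 3 × 8 × 12 × 4.987 = 4.30 × 10⁴.
44.4 mg/mL / 4.30 × 10⁴ = 1.03 × 10⁻³ mg/mL = 1.03 μg/mL.

1.03 μg/mL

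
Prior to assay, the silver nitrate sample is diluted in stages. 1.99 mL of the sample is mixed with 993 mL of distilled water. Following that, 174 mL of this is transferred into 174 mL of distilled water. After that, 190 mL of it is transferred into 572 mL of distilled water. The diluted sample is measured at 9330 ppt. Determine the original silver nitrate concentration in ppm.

Overall dilution factor = 500.0 × 2 × 4.011 = 4010.
Original = 9330 ppt × 4010 = 3.74 × 10⁷ ppt = 37.4 ppm.

37.4 ppm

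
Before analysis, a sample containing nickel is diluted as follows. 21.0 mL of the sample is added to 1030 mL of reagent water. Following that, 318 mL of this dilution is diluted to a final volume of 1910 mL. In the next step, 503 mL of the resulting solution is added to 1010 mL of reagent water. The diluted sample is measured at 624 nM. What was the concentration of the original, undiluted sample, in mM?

Overall dilution factor = 50.05 × 6.006 × 3.008 = 904.
Original = 624 nM × 904 = 5.64 × 10⁵ nM = 0.564 mM.

0.564 mM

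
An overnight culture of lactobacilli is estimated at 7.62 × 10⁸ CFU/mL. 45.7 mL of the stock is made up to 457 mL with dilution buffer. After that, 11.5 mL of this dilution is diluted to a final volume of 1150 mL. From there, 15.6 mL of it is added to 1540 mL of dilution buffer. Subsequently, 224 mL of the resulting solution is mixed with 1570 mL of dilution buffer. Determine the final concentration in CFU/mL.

954 CFU/mL

Overall dilution factor = 10 × 100 × 99.72 × 8.009 = 7.99 × 10⁵.
7.62 × 10⁸ CFU/mL / 7.99 × 10⁵ = 954 CFU/mL.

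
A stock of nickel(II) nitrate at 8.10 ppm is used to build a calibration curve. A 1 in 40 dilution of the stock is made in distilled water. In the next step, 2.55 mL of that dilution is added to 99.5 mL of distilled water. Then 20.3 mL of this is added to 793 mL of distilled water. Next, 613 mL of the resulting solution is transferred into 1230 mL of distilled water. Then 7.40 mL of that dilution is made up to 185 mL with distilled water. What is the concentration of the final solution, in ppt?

Overall dilution factor = 40 × 40.02 × 40.06 × 3.007 × 25 = 4.82 × 10⁶.
8.10 ppm / 4.82 × 10⁶ = 1.68 × 10⁻⁶ ppm = 1.68 ppt.

1.68 ppt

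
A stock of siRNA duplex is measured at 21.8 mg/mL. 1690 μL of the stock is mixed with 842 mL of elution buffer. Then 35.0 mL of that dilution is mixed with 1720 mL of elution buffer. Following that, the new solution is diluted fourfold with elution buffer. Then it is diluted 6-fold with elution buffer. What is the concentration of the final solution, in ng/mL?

36.3 ng/mL

Overall dilution factor = 499.2 × 50.14 × 4 × 6 = 6.01 × 10⁵.
21.8 mg/mL / 6.01 × 10⁵ = 3.63 × 10⁻⁵ mg/mL = 36.3 ng/mL.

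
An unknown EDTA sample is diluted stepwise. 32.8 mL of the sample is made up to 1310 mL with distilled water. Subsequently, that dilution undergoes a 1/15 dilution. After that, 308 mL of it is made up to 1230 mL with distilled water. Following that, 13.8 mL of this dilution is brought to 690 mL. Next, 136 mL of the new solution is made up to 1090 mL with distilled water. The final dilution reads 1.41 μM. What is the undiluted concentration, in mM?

1350 mM

Overall dilution factor = 39.94 × 15 × 3.994 × 50 × 8.015 = 9.59 × 10⁵.
Original = 1.41 μM × 9.59 × 10⁵ = 1.35 × 10⁶ μM = 1350 mM.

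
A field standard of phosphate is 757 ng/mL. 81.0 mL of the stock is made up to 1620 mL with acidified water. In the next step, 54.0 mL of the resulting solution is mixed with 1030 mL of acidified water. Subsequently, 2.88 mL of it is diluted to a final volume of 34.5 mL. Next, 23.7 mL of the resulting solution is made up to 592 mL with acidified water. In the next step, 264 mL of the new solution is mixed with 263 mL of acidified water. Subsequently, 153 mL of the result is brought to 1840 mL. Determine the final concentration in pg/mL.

0.262 pg/mL

Overall dilution factor = 20 × 20.07 × 11.98 × 24.98 × 1.996 × 12.03 = 2.88 × 10⁶.
757 ng/mL / 2.88 × 10⁶ = 2.62 × 10⁻⁴ ng/mL = 0.262 pg/mL.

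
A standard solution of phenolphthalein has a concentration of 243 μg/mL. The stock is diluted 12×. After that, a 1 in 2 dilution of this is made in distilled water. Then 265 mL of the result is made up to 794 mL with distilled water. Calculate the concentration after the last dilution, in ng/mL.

3380 ng/mL

Overall dilution factor = 12 × 2 × 2.996 = 71.9.
243 μg/mL / 71.9 = 3.38 μg/mL = 3380 ng/mL.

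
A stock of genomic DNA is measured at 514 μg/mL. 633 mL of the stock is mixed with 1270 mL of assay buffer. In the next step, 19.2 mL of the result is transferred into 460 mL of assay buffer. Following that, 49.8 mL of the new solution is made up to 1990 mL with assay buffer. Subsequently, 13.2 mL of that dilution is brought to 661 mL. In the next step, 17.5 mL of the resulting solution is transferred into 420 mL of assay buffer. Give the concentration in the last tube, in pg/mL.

137 pg/mL

Overall dilution factor = 3.006 × 24.96 × 39.96 × 50.08 × 25 = 3.75 × 10⁶.
514 μg/mL / 3.75 × 10⁶ = 1.37 × 10⁻⁴ μg/mL = 137 pg/mL.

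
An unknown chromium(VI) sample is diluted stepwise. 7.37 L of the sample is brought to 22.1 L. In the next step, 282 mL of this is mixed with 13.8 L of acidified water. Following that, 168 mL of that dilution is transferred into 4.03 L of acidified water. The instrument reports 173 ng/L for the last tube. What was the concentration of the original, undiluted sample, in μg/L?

Overall dilution factor = 2.999 × 49.94 × 24.99 = 3742.
Original = 173 ng/L × 3742 = 6.47 × 10⁵ ng/L = 647 μg/L.

647 μg/L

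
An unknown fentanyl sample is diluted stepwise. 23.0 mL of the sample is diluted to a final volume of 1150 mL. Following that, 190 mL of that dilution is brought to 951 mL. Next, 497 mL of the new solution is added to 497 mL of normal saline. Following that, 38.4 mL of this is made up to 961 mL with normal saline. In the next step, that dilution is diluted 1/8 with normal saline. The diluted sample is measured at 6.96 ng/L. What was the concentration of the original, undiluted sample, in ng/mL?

Overall dilution factor = 50 × 5.005 × 2 × 25.03 × 8 = 1.00 × 10⁵.
Original = 6.96 ng/L × 1.00 × 10⁵ = 6.97 × 10⁵ ng/L = 697 ng/mL.

697 ng/mL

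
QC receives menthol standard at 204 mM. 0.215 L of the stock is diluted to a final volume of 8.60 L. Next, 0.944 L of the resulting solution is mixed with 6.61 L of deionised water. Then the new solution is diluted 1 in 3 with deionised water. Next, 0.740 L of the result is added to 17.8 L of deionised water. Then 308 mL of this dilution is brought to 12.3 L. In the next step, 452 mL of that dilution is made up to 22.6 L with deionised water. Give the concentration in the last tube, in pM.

Overall dilution factor = 40 × 8.002 × 3 × 25.05 × 39.94 × 50 = 4.80 × 10⁷.
204 mM / 4.80 × 10⁷ = 4.25 × 10⁻⁶ mM = 4250 pM.

4250 pM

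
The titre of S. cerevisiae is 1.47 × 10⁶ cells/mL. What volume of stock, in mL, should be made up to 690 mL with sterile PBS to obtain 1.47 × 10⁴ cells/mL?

6.90 mL

V₁ = C₂V₂/C₁ = 1.47 × 10⁴ × 690 / 1.47 × 10⁶ = 6.90 mL.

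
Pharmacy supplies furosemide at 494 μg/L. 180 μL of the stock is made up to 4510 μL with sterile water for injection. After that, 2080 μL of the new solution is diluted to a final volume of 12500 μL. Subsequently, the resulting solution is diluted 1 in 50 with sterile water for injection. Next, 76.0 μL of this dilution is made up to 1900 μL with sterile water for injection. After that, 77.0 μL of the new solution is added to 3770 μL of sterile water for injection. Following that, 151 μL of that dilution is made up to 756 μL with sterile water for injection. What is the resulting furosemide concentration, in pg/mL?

0.0105 pg/mL

Overall dilution factor = 25.06 × 6.010 × 50 × 25 × 49.96 × 5.007 = 4.71 × 10⁷.
494 μg/L / 4.71 × 10⁷ = 1.05 × 10⁻⁵ μg/L = 0.0105 pg/mL.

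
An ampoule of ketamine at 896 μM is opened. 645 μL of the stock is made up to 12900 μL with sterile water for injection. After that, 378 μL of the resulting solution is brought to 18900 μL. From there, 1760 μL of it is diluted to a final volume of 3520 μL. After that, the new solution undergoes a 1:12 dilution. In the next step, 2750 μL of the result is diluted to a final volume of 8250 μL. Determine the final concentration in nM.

Overall dilution factor = 20 × 50 × 2 × 12 × 3 = 7.20 × 10⁴.
896 μM / 7.20 × 10⁴ = 0.0124 μM = 12.4 nM.

12.4 nM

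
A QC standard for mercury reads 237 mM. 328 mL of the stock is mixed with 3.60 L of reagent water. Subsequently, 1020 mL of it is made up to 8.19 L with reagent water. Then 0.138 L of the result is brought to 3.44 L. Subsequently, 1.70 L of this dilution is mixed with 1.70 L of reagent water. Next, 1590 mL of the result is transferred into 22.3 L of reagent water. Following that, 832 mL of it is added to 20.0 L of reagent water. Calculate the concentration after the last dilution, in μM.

Overall dilution factor = 11.98 × 8.029 × 24.93 × 2 × 15.03 × 25.04 = 1.80 × 10⁶.
237 mM / 1.80 × 10⁶ = 1.31 × 10⁻⁴ mM = 0.131 μM.

0.131 μM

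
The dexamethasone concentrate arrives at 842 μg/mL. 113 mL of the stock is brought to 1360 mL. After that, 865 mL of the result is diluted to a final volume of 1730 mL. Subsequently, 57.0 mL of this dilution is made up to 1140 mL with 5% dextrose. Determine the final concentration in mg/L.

Overall dilution factor = 12.04 × 2 × 20 = 481.
842 μg/mL / 481 = 1.75 μg/mL = 1.75 mg/L.

1.75 mg/L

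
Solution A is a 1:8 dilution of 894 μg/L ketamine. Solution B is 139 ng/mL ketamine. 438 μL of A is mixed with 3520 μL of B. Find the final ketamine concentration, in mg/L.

0.136 mg/L

C_A = 894 μg/L / 8 = 112 μg/L.
C_B = 139 ng/mL = 139 μg/L.
C_mix = (C_A·V_A + C_B·V_B)/(V_A + V_B) = (112×438 + 139×3520) / 3958 = 136 μg/L = 0.136 mg/L.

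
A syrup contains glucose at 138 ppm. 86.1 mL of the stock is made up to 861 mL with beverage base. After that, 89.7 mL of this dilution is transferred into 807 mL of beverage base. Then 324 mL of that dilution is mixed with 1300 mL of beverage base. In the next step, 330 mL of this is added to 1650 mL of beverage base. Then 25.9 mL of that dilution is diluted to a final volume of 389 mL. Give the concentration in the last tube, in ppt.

Overall dilution factor = 10 × 9.997 × 5.012 × 6 × 15.02 = 4.52 × 10⁴.
138 ppm / 4.52 × 10⁴ = 3.06 × 10⁻³ ppm = 3060 ppt.

3060 ppt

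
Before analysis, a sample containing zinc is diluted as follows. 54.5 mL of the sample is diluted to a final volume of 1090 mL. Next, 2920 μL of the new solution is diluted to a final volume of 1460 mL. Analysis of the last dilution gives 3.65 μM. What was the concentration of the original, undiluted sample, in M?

0.0365 M

Overall dilution factor = 20 × 500 = 1.00 × 10⁴.
Original = 3.65 μM × 1.00 × 10⁴ = 3.65 × 10⁴ μM = 0.0365 M.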